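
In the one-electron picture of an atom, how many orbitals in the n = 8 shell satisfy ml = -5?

3

With n = 8 the allowed l are 0, 1, …, 7.
Orbitals with ml = -5, by l: l=5 → 1; l=6 → 1; l=7 → 1.
Total orbitals: 1 + 1 + 1 = 3.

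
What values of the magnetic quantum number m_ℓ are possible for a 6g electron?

-4, -3, -2, -1, 0, 1, 2, 3, 4

The 6g subshell has ℓ = 4, and m_ℓ takes every integer from −ℓ to +ℓ. With ℓ = 4 that gives the 9 values -4, -3, -2, -1, 0, 1, 2, 3, 4.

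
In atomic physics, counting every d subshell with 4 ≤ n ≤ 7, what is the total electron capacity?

40

A d subshell (ℓ = 2) exists for every n ≥ 3, so shells n = 4, 5, 6, 7 each contribute one — 4 subshells.
Since each d subshell holds 2(2·2+1) = 10 electrons, the total is 4 × 10 = 40.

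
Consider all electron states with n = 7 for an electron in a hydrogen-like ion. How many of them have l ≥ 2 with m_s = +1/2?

45

The n = 7 shell has l = 0 through 6; check each.
The (l, m_l) pairs meeting l ≥ 2 give: l=2 → 5; l=3 → 7; l=4 → 9; l=5 → 11; l=6 → 13.
Orbitals: 5 + 7 + 9 + 11 + 13 = 45. With m_s fixed to a single value there is one state per orbital, giving 45 states.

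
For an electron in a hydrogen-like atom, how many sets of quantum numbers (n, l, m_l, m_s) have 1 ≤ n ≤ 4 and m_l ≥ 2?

For each n in the range, tally the orbitals obeying m_l ≥ 2:
n=3 → 1; n=4 → 3.
Orbitals: 1 + 3 = 4. Including both spin states (m_s = ±1/2) gives 2 × 4 = 8 states.

8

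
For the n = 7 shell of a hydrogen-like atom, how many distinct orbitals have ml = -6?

1

With n = 7 the allowed l are 0, 1, …, 6.
Orbitals with ml = -6, by l: l=6 → 1.
Total orbitals: 1.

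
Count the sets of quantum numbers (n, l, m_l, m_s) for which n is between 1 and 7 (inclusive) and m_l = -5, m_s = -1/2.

3

Count contributing orbitals for each principal shell:
n=6 → 1; n=7 → 2.
Orbitals: 1 + 2 = 3. With m_s fixed to -1/2 there is one state per orbital, so 3 states.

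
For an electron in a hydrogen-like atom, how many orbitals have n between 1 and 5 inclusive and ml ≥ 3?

4

For each n in the range, tally the orbitals obeying ml ≥ 3:
n=4 → 1; n=5 → 3.
Total orbitals: 1 + 3 = 4.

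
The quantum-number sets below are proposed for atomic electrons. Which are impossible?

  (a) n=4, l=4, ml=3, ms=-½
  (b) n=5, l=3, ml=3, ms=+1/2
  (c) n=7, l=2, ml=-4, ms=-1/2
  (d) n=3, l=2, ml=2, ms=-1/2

(a) and (c)

(a) has l = 4 ≥ n = 4, violating 0 ≤ l ≤ n−1.
(c) has |ml| = 4 > l = 2, violating −l ≤ ml ≤ l.
The remaining sets (b), (d) satisfy all four rules.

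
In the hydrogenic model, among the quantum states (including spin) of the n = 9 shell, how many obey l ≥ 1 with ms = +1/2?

80

With n = 9 the allowed l are 0, 1, …, 8.
The (l, ml) pairs meeting l ≥ 1 give: l=1 → 3; l=2 → 5; l=3 → 7; l=4 → 9; l=5 → 11; l=6 → 13; l=7 → 15; l=8 → 17.
Orbitals: 3 + 5 + 7 + 9 + 11 + 13 + 15 + 17 = 80. With ms fixed to a single value there is one state per orbital, giving 80 states.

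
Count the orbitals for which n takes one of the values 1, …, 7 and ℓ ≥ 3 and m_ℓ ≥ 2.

Per-shell orbital counts meeting the constraint:
n=4 → 2; n=5 → 5; n=6 → 9; n=7 → 14.
Total orbitals: 2 + 5 + 9 + 14 = 30.

30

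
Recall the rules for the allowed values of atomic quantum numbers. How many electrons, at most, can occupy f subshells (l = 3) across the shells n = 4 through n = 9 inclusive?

An f subshell (l = 3) exists for every n ≥ 4, so shells n = 4, 5, 6, 7, 8, 9 each contribute one — 6 subshells.
Since each f subshell holds 2(2·3+1) = 14 electrons, the total is 6 × 14 = 84.

84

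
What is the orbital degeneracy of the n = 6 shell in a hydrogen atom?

The n = 6 shell contains n² = 6² = 36 orbitals.

36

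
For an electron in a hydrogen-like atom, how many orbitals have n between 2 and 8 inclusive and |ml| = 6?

6

Work shell by shell — for each n, count the (l, ml) pairs that satisfy |ml| = 6:
n=7 → 2; n=8 → 4.
Total orbitals: 2 + 4 = 6.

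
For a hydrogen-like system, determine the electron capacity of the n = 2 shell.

8

A shell holds 2n² electrons: 2 × 2² = 2 × 4 = 8.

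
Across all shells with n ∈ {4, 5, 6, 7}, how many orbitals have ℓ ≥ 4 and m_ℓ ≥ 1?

28

Treat each shell separately and count matching orbitals:
n=5 → 4; n=6 → 9; n=7 → 15.
Total orbitals: 4 + 9 + 15 = 28.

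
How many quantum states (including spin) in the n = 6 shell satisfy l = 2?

The n = 6 shell has l = 0 through 5; check each.
Contributions: l=2 → 5.
Orbitals: 5. Each orbital carries two spin states, so 5 × 2 = 10 states.

10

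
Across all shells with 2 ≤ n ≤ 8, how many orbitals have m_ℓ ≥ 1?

84

Work shell by shell — for each n, count the (ℓ, m_ℓ) pairs that satisfy m_ℓ ≥ 1:
n=2 → 1; n=3 → 3; n=4 → 6; n=5 → 10; n=6 → 15; n=7 → 21; n=8 → 28.
Total orbitals: 1 + 3 + 6 + 10 + 15 + 21 + 28 = 84.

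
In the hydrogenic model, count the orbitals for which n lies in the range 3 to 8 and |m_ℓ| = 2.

42

Count contributing orbitals for each principal shell:
n=3 → 2; n=4 → 4; n=5 → 6; n=6 → 8; n=7 → 10; n=8 → 12.
Total orbitals: 2 + 4 + 6 + 8 + 10 + 12 = 42.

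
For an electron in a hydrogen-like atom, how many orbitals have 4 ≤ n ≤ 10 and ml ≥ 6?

20

For each n in the range, tally the orbitals obeying ml ≥ 6:
n=7 → 1; n=8 → 3; n=9 → 6; n=10 → 10.
Total orbitals: 1 + 3 + 6 + 10 = 20.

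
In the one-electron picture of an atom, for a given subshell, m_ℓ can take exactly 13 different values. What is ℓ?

m_ℓ ranges over 2ℓ+1 integers, so 2ℓ+1 = 13 ⇒ ℓ = 6.

ℓ = 6 (i)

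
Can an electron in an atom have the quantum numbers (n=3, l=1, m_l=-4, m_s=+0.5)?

No

The magnetic quantum number must satisfy −l ≤ m_l ≤ l. With l = 1, m_l can only be -1, 0, 1, so m_l = -4 is forbidden.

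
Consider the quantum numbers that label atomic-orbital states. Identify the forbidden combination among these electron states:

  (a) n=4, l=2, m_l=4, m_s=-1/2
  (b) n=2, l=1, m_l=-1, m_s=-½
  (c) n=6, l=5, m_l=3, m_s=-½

(a)

(a) has |m_l| = 4 > l = 2, violating −l ≤ m_l ≤ l.
The remaining sets (b), (c) satisfy all four rules.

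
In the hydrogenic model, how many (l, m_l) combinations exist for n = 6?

36

The n = 6 shell contains n² = 6² = 36 orbitals.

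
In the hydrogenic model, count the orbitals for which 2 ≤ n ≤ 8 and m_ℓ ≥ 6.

4

Go shell by shell, enumerating (ℓ, m_ℓ) with m_ℓ ≥ 6:
n=7 → 1; n=8 → 3.
Total orbitals: 1 + 3 = 4.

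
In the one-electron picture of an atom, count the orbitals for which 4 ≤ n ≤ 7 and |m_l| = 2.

Go shell by shell, enumerating (l, m_l) with |m_l| = 2:
n=4 → 4; n=5 → 6; n=6 → 8; n=7 → 10.
Total orbitals: 4 + 6 + 8 + 10 = 28.

28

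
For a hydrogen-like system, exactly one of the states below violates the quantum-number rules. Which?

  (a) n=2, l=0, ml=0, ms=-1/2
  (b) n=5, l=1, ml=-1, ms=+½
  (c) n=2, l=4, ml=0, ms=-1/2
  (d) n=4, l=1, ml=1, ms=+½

(c) has l = 4 ≥ n = 2, violating 0 ≤ l ≤ n−1.
The remaining sets (a), (b), (d) satisfy all four rules.

(c)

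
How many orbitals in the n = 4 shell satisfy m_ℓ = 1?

3

The n = 4 shell has ℓ = 0 through 3; check each.
The (ℓ, m_ℓ) pairs meeting m_ℓ = 1 give: ℓ=1 → 1; ℓ=2 → 1; ℓ=3 → 1.
Total orbitals: 1 + 1 + 1 = 3.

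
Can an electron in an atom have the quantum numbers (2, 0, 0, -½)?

n = 2 is a positive integer. l = 0 satisfies 0 ≤ l ≤ n−1 = 1. ml = 0 lies in the range −l … +l (here 0). ms = -1/2 is one of ±1/2.
All four constraints are satisfied.

Allowed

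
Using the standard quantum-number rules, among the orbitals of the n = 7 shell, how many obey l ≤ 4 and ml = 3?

2

The n = 7 shell has l = 0 through 6; check each.
Orbitals with l ≤ 4 and ml = 3, by l: l=3 → 1; l=4 → 1.
Total orbitals: 1 + 1 = 2.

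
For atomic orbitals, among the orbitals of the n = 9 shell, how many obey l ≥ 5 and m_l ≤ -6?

Go through l = 0, …, 8 (the values permitted for n = 9).
Per l-value: l=6 → 1; l=7 → 2; l=8 → 3.
Total orbitals: 1 + 2 + 3 = 6.

6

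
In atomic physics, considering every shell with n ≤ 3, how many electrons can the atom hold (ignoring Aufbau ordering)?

Total orbitals = 1² + 2² + 3² = 14. Doubling for spin gives 28 electrons.

28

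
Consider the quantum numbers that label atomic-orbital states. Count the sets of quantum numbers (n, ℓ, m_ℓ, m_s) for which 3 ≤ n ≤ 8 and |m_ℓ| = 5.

24

Treat each shell separately and count matching orbitals:
n=6 → 2; n=7 → 4; n=8 → 6.
Orbitals: 2 + 4 + 6 = 12. Including both spin states (m_s = ±1/2) gives 2 × 12 = 24 states.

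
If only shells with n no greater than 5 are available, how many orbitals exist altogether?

55

Total orbitals = 1² + 2² + 3² + 4² + 5² = 55.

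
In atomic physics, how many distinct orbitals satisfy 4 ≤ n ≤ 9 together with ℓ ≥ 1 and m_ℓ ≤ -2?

Work shell by shell — for each n, count the (ℓ, m_ℓ) pairs that satisfy ℓ ≥ 1 and m_ℓ ≤ -2:
n=4 → 3; n=5 → 6; n=6 → 10; n=7 → 15; n=8 → 21; n=9 → 28.
Total orbitals: 3 + 6 + 10 + 15 + 21 + 28 = 83.

83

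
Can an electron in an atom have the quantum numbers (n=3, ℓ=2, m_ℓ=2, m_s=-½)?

n = 3 is a positive integer. ℓ = 2 satisfies 0 ≤ ℓ ≤ n−1 = 2. m_ℓ = 2 lies in the range −ℓ … +ℓ (here −2 … 2). m_s = -1/2 is one of ±1/2.
All four constraints are satisfied.

Allowed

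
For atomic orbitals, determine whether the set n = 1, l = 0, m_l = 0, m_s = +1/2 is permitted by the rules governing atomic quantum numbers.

n = 1 is a positive integer. l = 0 satisfies 0 ≤ l ≤ n−1 = 0. m_l = 0 lies in the range −l … +l (here 0). m_s = +1/2 is one of ±1/2.
All four constraints are satisfied.

Yes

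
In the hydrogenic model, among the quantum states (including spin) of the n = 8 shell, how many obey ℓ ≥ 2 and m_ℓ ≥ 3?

Go through ℓ = 0, …, 7 (the values permitted for n = 8).
The (ℓ, m_ℓ) pairs meeting ℓ ≥ 2 and m_ℓ ≥ 3 give: ℓ=3 → 1; ℓ=4 → 2; ℓ=5 → 3; ℓ=6 → 4; ℓ=7 → 5.
Orbitals: 1 + 2 + 3 + 4 + 5 = 15. Each orbital carries two spin states, so 15 × 2 = 30 states.

30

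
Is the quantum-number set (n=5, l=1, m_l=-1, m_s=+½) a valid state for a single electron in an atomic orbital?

n = 5 is a positive integer. l = 1 satisfies 0 ≤ l ≤ n−1 = 4. m_l = -1 lies in the range −l … +l (here −1 … 1). m_s = +1/2 is one of ±1/2.
All four constraints are satisfied.

Valid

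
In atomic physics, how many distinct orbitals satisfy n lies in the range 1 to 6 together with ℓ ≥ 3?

50

For each n in the range, tally the orbitals obeying ℓ ≥ 3:
n=4 → 7; n=5 → 16; n=6 → 27.
Total orbitals: 7 + 16 + 27 = 50.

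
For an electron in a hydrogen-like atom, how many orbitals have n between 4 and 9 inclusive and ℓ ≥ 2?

247

Treat each shell separately and count matching orbitals:
n=4 → 12; n=5 → 21; n=6 → 32; n=7 → 45; n=8 → 60; n=9 → 77.
Total orbitals: 12 + 21 + 32 + 45 + 60 + 77 = 247.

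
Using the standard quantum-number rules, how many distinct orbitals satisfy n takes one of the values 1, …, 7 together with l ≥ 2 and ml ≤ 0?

Count contributing orbitals for each principal shell:
n=3 → 3; n=4 → 7; n=5 → 12; n=6 → 18; n=7 → 25.
Total orbitals: 3 + 7 + 12 + 18 + 25 = 65.

65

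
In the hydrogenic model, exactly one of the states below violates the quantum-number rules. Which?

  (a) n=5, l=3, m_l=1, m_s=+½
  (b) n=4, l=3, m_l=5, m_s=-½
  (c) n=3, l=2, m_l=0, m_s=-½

(b)

(b) has |m_l| = 5 > l = 3, violating −l ≤ m_l ≤ l.
The remaining sets (a), (c) satisfy all four rules.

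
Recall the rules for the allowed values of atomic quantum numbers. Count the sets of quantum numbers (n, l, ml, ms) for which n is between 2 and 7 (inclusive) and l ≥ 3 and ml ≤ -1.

Per-shell orbital counts meeting the constraint:
n=4 → 3; n=5 → 7; n=6 → 12; n=7 → 18.
Orbitals: 3 + 7 + 12 + 18 = 40. Including both spin states (ms = ±1/2) gives 2 × 40 = 80 states.

80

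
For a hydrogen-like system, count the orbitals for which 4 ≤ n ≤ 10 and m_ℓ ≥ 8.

4

Go shell by shell, enumerating (ℓ, m_ℓ) with m_ℓ ≥ 8:
n=9 → 1; n=10 → 3.
Total orbitals: 1 + 3 = 4.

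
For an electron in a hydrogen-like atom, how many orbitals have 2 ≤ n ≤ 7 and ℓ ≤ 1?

24

Per-shell orbital counts meeting the constraint:
n=2 → 4; n=3 → 4; n=4 → 4; n=5 → 4; n=6 → 4; n=7 → 4.
Total orbitals: 4 + 4 + 4 + 4 + 4 + 4 = 24.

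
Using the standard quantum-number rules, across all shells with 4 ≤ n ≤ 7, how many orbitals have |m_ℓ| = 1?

Count contributing orbitals for each principal shell:
n=4 → 6; n=5 → 8; n=6 → 10; n=7 → 12.
Total orbitals: 6 + 8 + 10 + 12 = 36.

36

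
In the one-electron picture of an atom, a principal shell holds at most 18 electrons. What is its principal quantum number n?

2n² = 18 ⇒ n² = 9 ⇒ n = 3.

n = 3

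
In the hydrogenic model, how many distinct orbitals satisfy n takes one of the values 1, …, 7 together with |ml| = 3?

20

Work shell by shell — for each n, count the (l, ml) pairs that satisfy |ml| = 3:
n=4 → 2; n=5 → 4; n=6 → 6; n=7 → 8.
Total orbitals: 2 + 4 + 6 + 8 = 20.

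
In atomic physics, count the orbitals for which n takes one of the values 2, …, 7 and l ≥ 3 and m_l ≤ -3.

20

Go shell by shell, enumerating (l, m_l) with l ≥ 3 and m_l ≤ -3:
n=4 → 1; n=5 → 3; n=6 → 6; n=7 → 10.
Total orbitals: 1 + 3 + 6 + 10 = 20.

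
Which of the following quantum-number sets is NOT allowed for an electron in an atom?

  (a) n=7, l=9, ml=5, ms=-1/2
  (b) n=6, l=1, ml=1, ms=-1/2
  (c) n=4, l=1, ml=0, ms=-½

(a)

(a) has l = 9 ≥ n = 7, violating 0 ≤ l ≤ n−1.
The remaining sets (b), (c) satisfy all four rules.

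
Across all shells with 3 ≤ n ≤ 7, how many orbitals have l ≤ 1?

20

Per-shell orbital counts meeting the constraint:
n=3 → 4; n=4 → 4; n=5 → 4; n=6 → 4; n=7 → 4.
Total orbitals: 4 + 4 + 4 + 4 + 4 = 20.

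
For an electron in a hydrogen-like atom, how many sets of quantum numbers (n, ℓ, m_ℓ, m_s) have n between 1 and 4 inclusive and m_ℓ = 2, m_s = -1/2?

Count contributing orbitals for each principal shell:
n=3 → 1; n=4 → 2.
Orbitals: 1 + 2 = 3. With m_s fixed to -1/2 there is one state per orbital, so 3 states.

3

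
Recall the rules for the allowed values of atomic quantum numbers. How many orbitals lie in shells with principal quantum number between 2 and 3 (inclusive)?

13

Shell n has n² orbitals: 2²=4 + 3²=9 = 13 orbitals.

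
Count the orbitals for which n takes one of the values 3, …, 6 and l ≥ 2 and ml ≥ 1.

Treat each shell separately and count matching orbitals:
n=3 → 2; n=4 → 5; n=5 → 9; n=6 → 14.
Total orbitals: 2 + 5 + 9 + 14 = 30.

30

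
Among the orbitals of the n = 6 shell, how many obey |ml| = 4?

With n = 6 the allowed l are 0, 1, …, 5.
Orbitals with |ml| = 4, by l: l=4 → 2; l=5 → 2.
Total orbitals: 2 + 2 = 4.

4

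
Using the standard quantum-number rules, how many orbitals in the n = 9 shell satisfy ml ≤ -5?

10

For n = 9, l ranges over 0 … 8.
The (l, ml) pairs meeting ml ≤ -5 give: l=5 → 1; l=6 → 2; l=7 → 3; l=8 → 4.
Total orbitals: 1 + 2 + 3 + 4 = 10.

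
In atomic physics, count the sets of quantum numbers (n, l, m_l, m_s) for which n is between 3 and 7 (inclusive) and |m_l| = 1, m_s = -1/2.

Count contributing orbitals for each principal shell:
n=3 → 4; n=4 → 6; n=5 → 8; n=6 → 10; n=7 → 12.
Orbitals: 4 + 6 + 8 + 10 + 12 = 40. With m_s fixed to -1/2 there is one state per orbital, so 40 states.

40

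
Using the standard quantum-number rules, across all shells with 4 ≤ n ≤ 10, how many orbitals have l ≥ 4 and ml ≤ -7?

Go shell by shell, enumerating (l, ml) with l ≥ 4 and ml ≤ -7:
n=8 → 1; n=9 → 3; n=10 → 6.
Total orbitals: 1 + 3 + 6 = 10.

10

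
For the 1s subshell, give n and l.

The leading integer gives n = 1; the letter 's' means l = 0.

n = 1, l = 0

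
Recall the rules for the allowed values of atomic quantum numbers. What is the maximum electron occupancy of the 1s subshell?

2

A subshell with l = 0 has 2l+1 = 1 orbital, each holding 2 electrons (spin ±1/2), so 1 × 2 = 2.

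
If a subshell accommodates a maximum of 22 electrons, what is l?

l = 5 (h)

2(2l+1) = 22 ⇒ 2l+1 = 11 ⇒ l = 5.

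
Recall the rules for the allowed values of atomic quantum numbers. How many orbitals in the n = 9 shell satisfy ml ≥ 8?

1

Orbitals with ml ≥ 8, by l: l=8 → 1.
Total orbitals: 1.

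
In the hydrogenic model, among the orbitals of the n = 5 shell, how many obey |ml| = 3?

The n = 5 shell has l = 0 through 4; check each.
Contributions: l=3 → 2; l=4 → 2.
Total orbitals: 2 + 2 = 4.

4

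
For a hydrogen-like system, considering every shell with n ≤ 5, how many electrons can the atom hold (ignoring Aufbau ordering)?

110

Total orbitals = 1² + 2² + 3² + 4² + 5² = 55. Doubling for spin gives 110 electrons.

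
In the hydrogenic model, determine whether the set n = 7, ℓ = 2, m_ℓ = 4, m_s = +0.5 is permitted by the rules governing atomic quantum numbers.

Not allowed

The magnetic quantum number must satisfy −ℓ ≤ m_ℓ ≤ ℓ. With ℓ = 2, m_ℓ can only be -2, -1, 0, 1, 2, so m_ℓ = 4 is forbidden.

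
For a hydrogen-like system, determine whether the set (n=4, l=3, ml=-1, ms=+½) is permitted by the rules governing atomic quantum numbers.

n = 4 is a positive integer. l = 3 satisfies 0 ≤ l ≤ n−1 = 3. ml = -1 lies in the range −l … +l (here −3 … 3). ms = +1/2 is one of ±1/2.
All four constraints are satisfied.

Yes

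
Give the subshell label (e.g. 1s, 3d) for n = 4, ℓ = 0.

4s

ℓ = 0 corresponds to the letter 's', so the subshell is 4s.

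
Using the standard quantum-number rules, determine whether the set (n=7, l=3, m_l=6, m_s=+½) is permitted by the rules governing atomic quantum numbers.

Invalid

The magnetic quantum number must satisfy −l ≤ m_l ≤ l. With l = 3, m_l can only be -3, -2, -1, 0, 1, 2, 3, so m_l = 6 is forbidden.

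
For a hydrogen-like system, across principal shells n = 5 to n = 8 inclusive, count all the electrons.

Shell n has n² orbitals: 5²=25 + 6²=36 + 7²=49 + 8²=64 = 174 orbitals.
Two spin states per orbital: 2 × 174 = 348 electrons.

348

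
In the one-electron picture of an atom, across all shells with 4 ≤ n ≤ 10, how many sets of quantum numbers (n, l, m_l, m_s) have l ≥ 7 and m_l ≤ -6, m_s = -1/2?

Work shell by shell — for each n, count the (l, m_l) pairs that satisfy l ≥ 7 and m_l ≤ -6:
n=8 → 2; n=9 → 5; n=10 → 9.
Orbitals: 2 + 5 + 9 = 16. With m_s fixed to -1/2 there is one state per orbital, so 16 states.

16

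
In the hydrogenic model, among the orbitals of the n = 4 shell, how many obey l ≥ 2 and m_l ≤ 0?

7

The n = 4 shell has l = 0 through 3; check each.
The (l, m_l) pairs meeting l ≥ 2 and m_l ≤ 0 give: l=2 → 3; l=3 → 4.
Total orbitals: 3 + 4 = 7.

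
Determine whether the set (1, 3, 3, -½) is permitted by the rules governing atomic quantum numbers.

The orbital quantum number must satisfy 0 ≤ l ≤ n−1. With n = 1 the allowed l values are 0, so l = 3 is out of range.

No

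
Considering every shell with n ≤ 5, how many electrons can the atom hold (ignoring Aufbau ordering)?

Total orbitals = 1² + 2² + 3² + 4² + 5² = 55. Doubling for spin gives 110 electrons.

110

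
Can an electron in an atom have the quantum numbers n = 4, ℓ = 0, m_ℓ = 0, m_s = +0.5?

Valid

n = 4 is a positive integer. ℓ = 0 satisfies 0 ≤ ℓ ≤ n−1 = 3. m_ℓ = 0 lies in the range −ℓ … +ℓ (here 0). m_s = +1/2 is one of ±1/2.
All four constraints are satisfied.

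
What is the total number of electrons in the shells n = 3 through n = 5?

100

Shell n has n² orbitals: 3²=9 + 4²=16 + 5²=25 = 50 orbitals.
Two spin states per orbital: 2 × 50 = 100 electrons.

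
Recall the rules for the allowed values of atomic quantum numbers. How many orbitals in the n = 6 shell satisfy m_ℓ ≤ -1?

15

Go through ℓ = 0, …, 5 (the values permitted for n = 6).
Contributions: ℓ=1 → 1; ℓ=2 → 2; ℓ=3 → 3; ℓ=4 → 4; ℓ=5 → 5.
Total orbitals: 1 + 2 + 3 + 4 + 5 = 15.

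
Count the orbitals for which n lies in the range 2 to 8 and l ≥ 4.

Work shell by shell — for each n, count the (l, ml) pairs that satisfy l ≥ 4:
n=5 → 9; n=6 → 20; n=7 → 33; n=8 → 48.
Total orbitals: 9 + 20 + 33 + 48 = 110.

110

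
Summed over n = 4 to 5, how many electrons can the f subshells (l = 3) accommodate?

An f subshell (l = 3) exists for every n ≥ 4, so shells n = 4, 5 each contribute one — 2 subshells.
Since each f subshell holds 2(2·3+1) = 14 electrons, the total is 2 × 14 = 28.

28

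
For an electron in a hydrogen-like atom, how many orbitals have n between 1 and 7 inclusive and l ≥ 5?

Go shell by shell, enumerating (l, m_l) with l ≥ 5:
n=6 → 11; n=7 → 24.
Total orbitals: 11 + 24 = 35.

35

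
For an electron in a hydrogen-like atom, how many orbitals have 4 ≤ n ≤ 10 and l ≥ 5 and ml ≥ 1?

Work shell by shell — for each n, count the (l, ml) pairs that satisfy l ≥ 5 and ml ≥ 1:
n=6 → 5; n=7 → 11; n=8 → 18; n=9 → 26; n=10 → 35.
Total orbitals: 5 + 11 + 18 + 26 + 35 = 95.

95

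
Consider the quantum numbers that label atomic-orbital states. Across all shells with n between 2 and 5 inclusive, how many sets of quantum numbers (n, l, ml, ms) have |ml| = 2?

24

Per-shell orbital counts meeting the constraint:
n=3 → 2; n=4 → 4; n=5 → 6.
Orbitals: 2 + 4 + 6 = 12. Including both spin states (ms = ±1/2) gives 2 × 12 = 24 states.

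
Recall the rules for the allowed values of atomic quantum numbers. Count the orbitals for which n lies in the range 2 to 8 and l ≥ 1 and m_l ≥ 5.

Treat each shell separately and count matching orbitals:
n=6 → 1; n=7 → 3; n=8 → 6.
Total orbitals: 1 + 3 + 6 = 10.

10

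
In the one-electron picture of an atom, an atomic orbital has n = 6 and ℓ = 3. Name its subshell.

ℓ = 3 corresponds to the letter 'f', so the subshell is 6f.

6f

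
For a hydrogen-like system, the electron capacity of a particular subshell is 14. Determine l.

l = 3 (f)

2(2l+1) = 14 ⇒ 2l+1 = 7 ⇒ l = 3.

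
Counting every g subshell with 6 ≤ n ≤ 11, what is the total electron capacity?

108

A g subshell (ℓ = 4) exists for every n ≥ 5, so shells n = 6, 7, 8, 9, 10, 11 each contribute one — 6 subshells.
Since each g subshell holds 2(2·4+1) = 18 electrons, the total is 6 × 18 = 108.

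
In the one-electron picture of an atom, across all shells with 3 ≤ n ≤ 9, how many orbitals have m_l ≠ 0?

238

Count contributing orbitals for each principal shell:
n=3 → 6; n=4 → 12; n=5 → 20; n=6 → 30; n=7 → 42; n=8 → 56; n=9 → 72.
Total orbitals: 6 + 12 + 20 + 30 + 42 + 56 + 72 = 238.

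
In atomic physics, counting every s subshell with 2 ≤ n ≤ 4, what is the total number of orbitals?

3

An s subshell (l = 0) exists for every n ≥ 1, so shells n = 2, 3, 4 each contribute one — 3 subshells.
Since each s subshell has 2·0+1 = 1 orbital, the total is 3 × 1 = 3.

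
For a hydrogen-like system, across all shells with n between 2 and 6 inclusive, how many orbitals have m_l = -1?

Count contributing orbitals for each principal shell:
n=2 → 1; n=3 → 2; n=4 → 3; n=5 → 4; n=6 → 5.
Total orbitals: 1 + 2 + 3 + 4 + 5 = 15.

15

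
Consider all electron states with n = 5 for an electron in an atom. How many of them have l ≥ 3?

32

Orbitals with l ≥ 3, by l: l=3 → 7; l=4 → 9.
Orbitals: 7 + 9 = 16. Each orbital carries two spin states, so 16 × 2 = 32 states.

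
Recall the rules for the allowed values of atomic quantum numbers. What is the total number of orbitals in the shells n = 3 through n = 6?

Shell n has n² orbitals: 3²=9 + 4²=16 + 5²=25 + 6²=36 = 86 orbitals.

86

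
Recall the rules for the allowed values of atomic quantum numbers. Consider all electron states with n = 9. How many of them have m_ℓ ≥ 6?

12

With n = 9 the allowed ℓ are 0, 1, …, 8.
Per ℓ-value: ℓ=6 → 1; ℓ=7 → 2; ℓ=8 → 3.
Orbitals: 1 + 2 + 3 = 6. Each orbital carries two spin states, so 6 × 2 = 12 states.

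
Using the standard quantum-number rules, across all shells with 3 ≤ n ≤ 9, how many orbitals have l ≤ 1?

Per-shell orbital counts meeting the constraint:
n=3 → 4; n=4 → 4; n=5 → 4; n=6 → 4; n=7 → 4; n=8 → 4; n=9 → 4.
Total orbitals: 4 + 4 + 4 + 4 + 4 + 4 + 4 = 28.

28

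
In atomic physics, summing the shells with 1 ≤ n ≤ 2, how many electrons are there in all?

10

Shell n has n² orbitals: 1²=1 + 2²=4 = 5 orbitals.
Two spin states per orbital: 2 × 5 = 10 electrons.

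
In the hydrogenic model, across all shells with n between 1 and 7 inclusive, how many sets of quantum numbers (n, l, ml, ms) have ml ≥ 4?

20

Work shell by shell — for each n, count the (l, ml) pairs that satisfy ml ≥ 4:
n=5 → 1; n=6 → 3; n=7 → 6.
Orbitals: 1 + 3 + 6 = 10. Including both spin states (ms = ±1/2) gives 2 × 10 = 20 states.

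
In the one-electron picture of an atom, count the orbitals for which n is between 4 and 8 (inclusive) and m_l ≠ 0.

160

Work shell by shell — for each n, count the (l, m_l) pairs that satisfy m_l ≠ 0:
n=4 → 12; n=5 → 20; n=6 → 30; n=7 → 42; n=8 → 56.
Total orbitals: 12 + 20 + 30 + 42 + 56 = 160.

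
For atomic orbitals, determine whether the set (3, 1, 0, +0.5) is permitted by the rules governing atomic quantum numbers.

n = 3 is a positive integer. l = 1 satisfies 0 ≤ l ≤ n−1 = 2. m_l = 0 lies in the range −l … +l (here −1 … 1). m_s = +1/2 is one of ±1/2.
All four constraints are satisfied.

Allowed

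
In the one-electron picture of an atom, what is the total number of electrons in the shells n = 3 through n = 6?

172

Shell n has n² orbitals: 3²=9 + 4²=16 + 5²=25 + 6²=36 = 86 orbitals.
Two spin states per orbital: 2 × 86 = 172 electrons.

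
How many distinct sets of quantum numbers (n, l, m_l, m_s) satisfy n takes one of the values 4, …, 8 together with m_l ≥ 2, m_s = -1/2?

Go shell by shell, enumerating (l, m_l) with m_l ≥ 2:
n=4 → 3; n=5 → 6; n=6 → 10; n=7 → 15; n=8 → 21.
Orbitals: 3 + 6 + 10 + 15 + 21 = 55. With m_s fixed to -1/2 there is one state per orbital, so 55 states.

55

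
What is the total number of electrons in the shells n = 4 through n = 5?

82

Shell n has n² orbitals: 4²=16 + 5²=25 = 41 orbitals.
Two spin states per orbital: 2 × 41 = 82 electrons.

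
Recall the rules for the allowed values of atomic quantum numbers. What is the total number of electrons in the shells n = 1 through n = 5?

110

Shell n has n² orbitals: 1²=1 + 2²=4 + 3²=9 + 4²=16 + 5²=25 = 55 orbitals.
Two spin states per orbital: 2 × 55 = 110 electrons.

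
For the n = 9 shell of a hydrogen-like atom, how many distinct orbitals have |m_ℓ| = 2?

14

For n = 9, ℓ ranges over 0 … 8.
Contributions: ℓ=2 → 2; ℓ=3 → 2; ℓ=4 → 2; ℓ=5 → 2; ℓ=6 → 2; ℓ=7 → 2; ℓ=8 → 2.
Total orbitals: 2 + 2 + 2 + 2 + 2 + 2 + 2 = 14.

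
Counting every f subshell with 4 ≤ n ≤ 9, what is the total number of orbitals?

42

An f subshell (l = 3) exists for every n ≥ 4, so shells n = 4, 5, 6, 7, 8, 9 each contribute one — 6 subshells.
Since each f subshell has 2·3+1 = 7 orbitals, the total is 6 × 7 = 42.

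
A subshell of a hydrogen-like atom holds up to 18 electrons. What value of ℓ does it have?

ℓ = 4 (g)

2(2ℓ+1) = 18 ⇒ 2ℓ+1 = 9 ⇒ ℓ = 4.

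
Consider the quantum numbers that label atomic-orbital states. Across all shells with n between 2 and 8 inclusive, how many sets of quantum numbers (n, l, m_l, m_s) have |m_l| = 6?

Per-shell orbital counts meeting the constraint:
n=7 → 2; n=8 → 4.
Orbitals: 2 + 4 = 6. Including both spin states (m_s = ±1/2) gives 2 × 6 = 12 states.

12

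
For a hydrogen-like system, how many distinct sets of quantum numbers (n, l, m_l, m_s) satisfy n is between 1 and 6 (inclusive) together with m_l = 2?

Go shell by shell, enumerating (l, m_l) with m_l = 2:
n=3 → 1; n=4 → 2; n=5 → 3; n=6 → 4.
Orbitals: 1 + 2 + 3 + 4 = 10. Including both spin states (m_s = ±1/2) gives 2 × 10 = 20 states.

20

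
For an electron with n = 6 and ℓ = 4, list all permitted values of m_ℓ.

m_ℓ takes every integer from −ℓ to +ℓ. With ℓ = 4 that gives the 9 values -4, -3, -2, -1, 0, 1, 2, 3, 4.

-4, -3, -2, -1, 0, 1, 2, 3, 4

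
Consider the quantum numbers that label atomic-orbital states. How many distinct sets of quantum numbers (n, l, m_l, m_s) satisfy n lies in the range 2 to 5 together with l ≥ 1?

Go shell by shell, enumerating (l, m_l) with l ≥ 1:
n=2 → 3; n=3 → 8; n=4 → 15; n=5 → 24.
Orbitals: 3 + 8 + 15 + 24 = 50. Including both spin states (m_s = ±1/2) gives 2 × 50 = 100 states.

100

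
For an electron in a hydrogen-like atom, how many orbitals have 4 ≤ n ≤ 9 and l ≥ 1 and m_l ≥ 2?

83

Count contributing orbitals for each principal shell:
n=4 → 3; n=5 → 6; n=6 → 10; n=7 → 15; n=8 → 21; n=9 → 28.
Total orbitals: 3 + 6 + 10 + 15 + 21 + 28 = 83.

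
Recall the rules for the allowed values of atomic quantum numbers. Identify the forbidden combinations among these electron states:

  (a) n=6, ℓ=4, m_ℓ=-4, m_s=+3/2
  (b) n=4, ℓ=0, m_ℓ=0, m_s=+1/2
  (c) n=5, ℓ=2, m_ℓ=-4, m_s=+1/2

(a) and (c)

(a) has m_s = +3/2, but an electron's spin must be ±1/2.
(c) has |m_ℓ| = 4 > ℓ = 2, violating −ℓ ≤ m_ℓ ≤ ℓ.
The remaining set (b) satisfies all four rules.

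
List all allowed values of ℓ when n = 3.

ℓ is an integer with 0 ≤ ℓ ≤ n−1, so for n = 3: ℓ = 0, 1, 2.

0, 1, 2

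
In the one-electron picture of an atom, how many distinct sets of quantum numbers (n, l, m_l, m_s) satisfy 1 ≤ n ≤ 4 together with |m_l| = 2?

12

Treat each shell separately and count matching orbitals:
n=3 → 2; n=4 → 4.
Orbitals: 2 + 4 = 6. Including both spin states (m_s = ±1/2) gives 2 × 6 = 12 states.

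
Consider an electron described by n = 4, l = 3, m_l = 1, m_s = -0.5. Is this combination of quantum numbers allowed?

n = 4 is a positive integer. l = 3 satisfies 0 ≤ l ≤ n−1 = 3. m_l = 1 lies in the range −l … +l (here −3 … 3). m_s = -1/2 is one of ±1/2.
All four constraints are satisfied.

Yes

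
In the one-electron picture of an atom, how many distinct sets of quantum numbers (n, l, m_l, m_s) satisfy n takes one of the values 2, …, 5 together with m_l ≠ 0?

80

For each n in the range, tally the orbitals obeying m_l ≠ 0:
n=2 → 2; n=3 → 6; n=4 → 12; n=5 → 20.
Orbitals: 2 + 6 + 12 + 20 = 40. Including both spin states (m_s = ±1/2) gives 2 × 40 = 80 states.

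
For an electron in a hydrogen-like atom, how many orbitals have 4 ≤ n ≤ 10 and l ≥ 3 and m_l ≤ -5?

For each n in the range, tally the orbitals obeying l ≥ 3 and m_l ≤ -5:
n=6 → 1; n=7 → 3; n=8 → 6; n=9 → 10; n=10 → 15.
Total orbitals: 1 + 3 + 6 + 10 + 15 = 35.

35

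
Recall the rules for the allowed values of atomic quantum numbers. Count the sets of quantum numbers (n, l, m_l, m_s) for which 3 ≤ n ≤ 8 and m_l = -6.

Treat each shell separately and count matching orbitals:
n=7 → 1; n=8 → 2.
Orbitals: 1 + 2 = 3. Including both spin states (m_s = ±1/2) gives 2 × 3 = 6 states.

6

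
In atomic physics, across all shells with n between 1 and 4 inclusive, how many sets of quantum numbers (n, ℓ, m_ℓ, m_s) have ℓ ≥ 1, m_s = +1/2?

Work shell by shell — for each n, count the (ℓ, m_ℓ) pairs that satisfy ℓ ≥ 1:
n=2 → 3; n=3 → 8; n=4 → 15.
Orbitals: 3 + 8 + 15 = 26. With m_s fixed to +1/2 there is one state per orbital, so 26 states.

26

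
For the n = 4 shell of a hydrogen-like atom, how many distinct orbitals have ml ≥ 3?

Per l-value: l=3 → 1.
Total orbitals: 1.

1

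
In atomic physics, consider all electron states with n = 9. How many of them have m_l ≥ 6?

With n = 9 the allowed l are 0, 1, …, 8.
Per l-value: l=6 → 1; l=7 → 2; l=8 → 3.
Orbitals: 1 + 2 + 3 = 6. Each orbital carries two spin states, so 6 × 2 = 12 states.

12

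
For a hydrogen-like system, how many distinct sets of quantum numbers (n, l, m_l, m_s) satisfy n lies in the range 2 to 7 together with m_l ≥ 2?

70

Per-shell orbital counts meeting the constraint:
n=3 → 1; n=4 → 3; n=5 → 6; n=6 → 10; n=7 → 15.
Orbitals: 1 + 3 + 6 + 10 + 15 = 35. Including both spin states (m_s = ±1/2) gives 2 × 35 = 70 states.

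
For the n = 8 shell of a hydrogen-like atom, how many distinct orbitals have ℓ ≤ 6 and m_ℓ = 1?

Per ℓ-value: ℓ=1 → 1; ℓ=2 → 1; ℓ=3 → 1; ℓ=4 → 1; ℓ=5 → 1; ℓ=6 → 1.
Total orbitals: 1 + 1 + 1 + 1 + 1 + 1 = 6.

6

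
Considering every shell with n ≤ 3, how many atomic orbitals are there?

Total orbitals = 1² + 2² + 3² = 14.

14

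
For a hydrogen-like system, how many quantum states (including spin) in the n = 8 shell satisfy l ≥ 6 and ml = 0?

4

With n = 8 the allowed l are 0, 1, …, 7.
Contributions: l=6 → 1; l=7 → 1.
Orbitals: 1 + 1 = 2. Each orbital carries two spin states, so 2 × 2 = 4 states.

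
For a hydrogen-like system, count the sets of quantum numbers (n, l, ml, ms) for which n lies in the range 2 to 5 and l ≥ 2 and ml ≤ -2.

For each n in the range, tally the orbitals obeying l ≥ 2 and ml ≤ -2:
n=3 → 1; n=4 → 3; n=5 → 6.
Orbitals: 1 + 3 + 6 = 10. Including both spin states (ms = ±1/2) gives 2 × 10 = 20 states.

20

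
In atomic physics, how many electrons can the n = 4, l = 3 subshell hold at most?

A subshell with l = 3 has 2l+1 = 7 orbitals, each holding 2 electrons (spin ±1/2), so 7 × 2 = 14.

14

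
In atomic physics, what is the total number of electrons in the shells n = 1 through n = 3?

28

Shell n has n² orbitals: 1²=1 + 2²=4 + 3²=9 = 14 orbitals.
Two spin states per orbital: 2 × 14 = 28 electrons.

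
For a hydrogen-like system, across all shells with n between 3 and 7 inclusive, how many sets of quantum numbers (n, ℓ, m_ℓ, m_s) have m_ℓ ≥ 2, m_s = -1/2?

For each n in the range, tally the orbitals obeying m_ℓ ≥ 2:
n=3 → 1; n=4 → 3; n=5 → 6; n=6 → 10; n=7 → 15.
Orbitals: 1 + 3 + 6 + 10 + 15 = 35. With m_s fixed to -1/2 there is one state per orbital, so 35 states.

35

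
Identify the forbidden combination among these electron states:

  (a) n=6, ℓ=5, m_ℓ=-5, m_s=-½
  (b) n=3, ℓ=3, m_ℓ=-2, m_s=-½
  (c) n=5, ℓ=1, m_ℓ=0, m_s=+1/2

(b)

(b) has ℓ = 3 ≥ n = 3, violating 0 ≤ ℓ ≤ n−1.
The remaining sets (a), (c) satisfy all four rules.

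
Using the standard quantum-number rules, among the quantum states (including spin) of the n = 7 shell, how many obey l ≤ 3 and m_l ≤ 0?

20

For n = 7, l ranges over 0 … 6.
Orbitals with l ≤ 3 and m_l ≤ 0, by l: l=0 → 1; l=1 → 2; l=2 → 3; l=3 → 4.
Orbitals: 1 + 2 + 3 + 4 = 10. Each orbital carries two spin states, so 10 × 2 = 20 states.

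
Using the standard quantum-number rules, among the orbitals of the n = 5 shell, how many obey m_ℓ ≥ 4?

With n = 5 the allowed ℓ are 0, 1, …, 4.
Per ℓ-value: ℓ=4 → 1.
Total orbitals: 1.

1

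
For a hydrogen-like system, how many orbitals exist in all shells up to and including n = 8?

204

Total orbitals = 1² + 2² + 3² + 4² + 5² + 6² + 7² + 8² = 204.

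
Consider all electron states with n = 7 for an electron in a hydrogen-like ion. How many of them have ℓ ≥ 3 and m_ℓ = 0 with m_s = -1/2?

With n = 7 the allowed ℓ are 0, 1, …, 6.
Per ℓ-value: ℓ=3 → 1; ℓ=4 → 1; ℓ=5 → 1; ℓ=6 → 1.
Orbitals: 1 + 1 + 1 + 1 = 4. With m_s fixed to a single value there is one state per orbital, giving 4 states.

4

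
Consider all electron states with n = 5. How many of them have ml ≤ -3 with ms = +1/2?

3

The n = 5 shell has l = 0 through 4; check each.
The (l, ml) pairs meeting ml ≤ -3 give: l=3 → 1; l=4 → 2.
Orbitals: 1 + 2 = 3. With ms fixed to a single value there is one state per orbital, giving 3 states.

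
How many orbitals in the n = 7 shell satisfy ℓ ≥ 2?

Per ℓ-value: ℓ=2 → 5; ℓ=3 → 7; ℓ=4 → 9; ℓ=5 → 11; ℓ=6 → 13.
Total orbitals: 5 + 7 + 9 + 11 + 13 = 45.

45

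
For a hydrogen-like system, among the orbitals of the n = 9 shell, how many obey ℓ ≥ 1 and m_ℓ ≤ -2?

Go through ℓ = 0, …, 8 (the values permitted for n = 9).
The (ℓ, m_ℓ) pairs meeting ℓ ≥ 1 and m_ℓ ≤ -2 give: ℓ=2 → 1; ℓ=3 → 2; ℓ=4 → 3; ℓ=5 → 4; ℓ=6 → 5; ℓ=7 → 6; ℓ=8 → 7.
Total orbitals: 1 + 2 + 3 + 4 + 5 + 6 + 7 = 28.

28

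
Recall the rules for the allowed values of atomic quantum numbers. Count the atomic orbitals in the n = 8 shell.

The n = 8 shell contains n² = 8² = 64 orbitals.

64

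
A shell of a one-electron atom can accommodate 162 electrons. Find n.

n = 9

2n² = 162 ⇒ n² = 81 ⇒ n = 9.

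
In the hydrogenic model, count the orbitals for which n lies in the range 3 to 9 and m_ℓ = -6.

Treat each shell separately and count matching orbitals:
n=7 → 1; n=8 → 2; n=9 → 3.
Total orbitals: 1 + 2 + 3 = 6.

6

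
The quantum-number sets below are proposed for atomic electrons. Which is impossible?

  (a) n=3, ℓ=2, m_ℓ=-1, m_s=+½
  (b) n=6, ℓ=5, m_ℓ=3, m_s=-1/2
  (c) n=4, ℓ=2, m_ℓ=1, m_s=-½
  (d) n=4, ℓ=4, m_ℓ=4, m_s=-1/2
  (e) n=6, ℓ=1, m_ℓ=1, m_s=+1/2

(d) has ℓ = 4 ≥ n = 4, violating 0 ≤ ℓ ≤ n−1.
The remaining sets (a), (b), (c), (e) satisfy all four rules.

(d)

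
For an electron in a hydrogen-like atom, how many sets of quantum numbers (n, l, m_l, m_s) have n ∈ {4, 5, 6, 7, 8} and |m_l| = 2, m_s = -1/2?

Work shell by shell — for each n, count the (l, m_l) pairs that satisfy |m_l| = 2:
n=4 → 4; n=5 → 6; n=6 → 8; n=7 → 10; n=8 → 12.
Orbitals: 4 + 6 + 8 + 10 + 12 = 40. With m_s fixed to -1/2 there is one state per orbital, so 40 states.

40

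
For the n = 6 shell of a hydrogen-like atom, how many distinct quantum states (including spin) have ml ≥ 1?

30

The n = 6 shell has l = 0 through 5; check each.
Per l-value: l=1 → 1; l=2 → 2; l=3 → 3; l=4 → 4; l=5 → 5.
Orbitals: 1 + 2 + 3 + 4 + 5 = 15. Each orbital carries two spin states, so 15 × 2 = 30 states.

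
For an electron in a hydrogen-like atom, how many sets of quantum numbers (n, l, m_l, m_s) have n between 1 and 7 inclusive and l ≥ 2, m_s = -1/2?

115

Treat each shell separately and count matching orbitals:
n=3 → 5; n=4 → 12; n=5 → 21; n=6 → 32; n=7 → 45.
Orbitals: 5 + 12 + 21 + 32 + 45 = 115. With m_s fixed to -1/2 there is one state per orbital, so 115 states.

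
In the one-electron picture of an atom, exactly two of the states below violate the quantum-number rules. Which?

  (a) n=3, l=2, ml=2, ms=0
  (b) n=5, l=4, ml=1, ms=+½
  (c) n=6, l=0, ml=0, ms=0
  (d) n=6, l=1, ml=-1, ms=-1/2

(a) and (c)

(a) has ms = 0, but an electron's spin must be ±1/2.
(c) has ms = 0, but an electron's spin must be ±1/2.
The remaining sets (b), (d) satisfy all four rules.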